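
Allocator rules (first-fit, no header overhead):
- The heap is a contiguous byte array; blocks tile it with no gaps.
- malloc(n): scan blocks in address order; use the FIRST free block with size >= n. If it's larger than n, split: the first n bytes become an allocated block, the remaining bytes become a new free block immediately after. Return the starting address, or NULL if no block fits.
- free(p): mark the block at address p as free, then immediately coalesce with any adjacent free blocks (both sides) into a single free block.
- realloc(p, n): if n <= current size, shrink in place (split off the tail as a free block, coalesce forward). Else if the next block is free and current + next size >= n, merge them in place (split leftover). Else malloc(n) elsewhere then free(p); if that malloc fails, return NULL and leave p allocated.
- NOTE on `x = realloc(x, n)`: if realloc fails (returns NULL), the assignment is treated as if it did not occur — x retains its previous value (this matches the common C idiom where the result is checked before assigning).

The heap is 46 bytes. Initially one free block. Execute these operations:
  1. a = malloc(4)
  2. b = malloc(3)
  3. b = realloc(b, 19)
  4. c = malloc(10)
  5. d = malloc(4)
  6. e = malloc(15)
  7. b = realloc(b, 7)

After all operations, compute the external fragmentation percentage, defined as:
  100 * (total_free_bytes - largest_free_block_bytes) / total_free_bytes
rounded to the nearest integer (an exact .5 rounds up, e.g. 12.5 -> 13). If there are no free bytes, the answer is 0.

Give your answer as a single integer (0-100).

Answer: 43

Derivation:
Op 1: a = malloc(4) -> a = 0; heap: [0-3 ALLOC][4-45 FREE]
Op 2: b = malloc(3) -> b = 4; heap: [0-3 ALLOC][4-6 ALLOC][7-45 FREE]
Op 3: b = realloc(b, 19) -> b = 4; heap: [0-3 ALLOC][4-22 ALLOC][23-45 FREE]
Op 4: c = malloc(10) -> c = 23; heap: [0-3 ALLOC][4-22 ALLOC][23-32 ALLOC][33-45 FREE]
Op 5: d = malloc(4) -> d = 33; heap: [0-3 ALLOC][4-22 ALLOC][23-32 ALLOC][33-36 ALLOC][37-45 FREE]
Op 6: e = malloc(15) -> e = NULL; heap: [0-3 ALLOC][4-22 ALLOC][23-32 ALLOC][33-36 ALLOC][37-45 FREE]
Op 7: b = realloc(b, 7) -> b = 4; heap: [0-3 ALLOC][4-10 ALLOC][11-22 FREE][23-32 ALLOC][33-36 ALLOC][37-45 FREE]
Free blocks: [12 9] total_free=21 largest=12 -> 100*(21-12)/21 = 900/21 ≈ 42.857 -> rounds to 43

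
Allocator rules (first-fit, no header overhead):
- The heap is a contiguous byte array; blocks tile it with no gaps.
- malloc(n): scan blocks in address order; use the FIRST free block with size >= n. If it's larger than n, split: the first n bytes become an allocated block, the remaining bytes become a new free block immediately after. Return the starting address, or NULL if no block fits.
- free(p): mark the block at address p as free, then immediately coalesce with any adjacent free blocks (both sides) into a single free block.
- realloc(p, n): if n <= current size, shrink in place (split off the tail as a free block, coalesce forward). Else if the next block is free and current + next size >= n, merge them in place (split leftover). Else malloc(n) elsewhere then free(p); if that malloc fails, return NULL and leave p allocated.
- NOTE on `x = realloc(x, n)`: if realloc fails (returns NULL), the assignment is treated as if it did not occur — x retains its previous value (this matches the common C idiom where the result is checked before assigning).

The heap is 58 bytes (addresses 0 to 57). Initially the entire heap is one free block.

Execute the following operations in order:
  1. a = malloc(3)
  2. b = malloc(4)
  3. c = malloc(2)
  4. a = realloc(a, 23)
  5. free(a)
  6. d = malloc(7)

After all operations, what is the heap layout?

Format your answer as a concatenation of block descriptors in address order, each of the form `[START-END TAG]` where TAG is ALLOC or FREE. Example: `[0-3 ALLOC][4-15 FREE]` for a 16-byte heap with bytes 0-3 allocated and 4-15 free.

Op 1: a = malloc(3) -> a = 0; heap: [0-2 ALLOC][3-57 FREE]
Op 2: b = malloc(4) -> b = 3; heap: [0-2 ALLOC][3-6 ALLOC][7-57 FREE]
Op 3: c = malloc(2) -> c = 7; heap: [0-2 ALLOC][3-6 ALLOC][7-8 ALLOC][9-57 FREE]
Op 4: a = realloc(a, 23) -> a = 9; heap: [0-2 FREE][3-6 ALLOC][7-8 ALLOC][9-31 ALLOC][32-57 FREE]
Op 5: free(a) -> (freed a); heap: [0-2 FREE][3-6 ALLOC][7-8 ALLOC][9-57 FREE]
Op 6: d = malloc(7) -> d = 9; heap: [0-2 FREE][3-6 ALLOC][7-8 ALLOC][9-15 ALLOC][16-57 FREE]

Answer: [0-2 FREE][3-6 ALLOC][7-8 ALLOC][9-15 ALLOC][16-57 FREE]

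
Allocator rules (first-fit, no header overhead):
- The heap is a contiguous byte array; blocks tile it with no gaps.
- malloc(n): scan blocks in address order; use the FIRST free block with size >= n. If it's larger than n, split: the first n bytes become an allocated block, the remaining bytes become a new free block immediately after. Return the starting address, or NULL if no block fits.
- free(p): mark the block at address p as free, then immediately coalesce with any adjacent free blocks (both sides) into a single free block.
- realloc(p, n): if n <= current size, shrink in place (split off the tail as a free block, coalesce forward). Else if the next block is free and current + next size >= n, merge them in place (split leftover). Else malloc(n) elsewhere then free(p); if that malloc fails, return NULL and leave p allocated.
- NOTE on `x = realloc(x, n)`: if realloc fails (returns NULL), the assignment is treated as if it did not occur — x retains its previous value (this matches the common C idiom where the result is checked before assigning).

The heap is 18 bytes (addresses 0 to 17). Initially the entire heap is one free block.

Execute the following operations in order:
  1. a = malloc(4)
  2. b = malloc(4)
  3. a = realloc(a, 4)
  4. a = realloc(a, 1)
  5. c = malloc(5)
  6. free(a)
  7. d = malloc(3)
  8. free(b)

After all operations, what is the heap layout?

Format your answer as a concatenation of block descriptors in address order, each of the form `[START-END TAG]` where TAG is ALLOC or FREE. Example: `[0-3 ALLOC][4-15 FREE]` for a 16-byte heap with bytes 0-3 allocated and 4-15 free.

Answer: [0-2 ALLOC][3-7 FREE][8-12 ALLOC][13-17 FREE]

Derivation:
Op 1: a = malloc(4) -> a = 0; heap: [0-3 ALLOC][4-17 FREE]
Op 2: b = malloc(4) -> b = 4; heap: [0-3 ALLOC][4-7 ALLOC][8-17 FREE]
Op 3: a = realloc(a, 4) -> a = 0; heap: [0-3 ALLOC][4-7 ALLOC][8-17 FREE]
Op 4: a = realloc(a, 1) -> a = 0; heap: [0-0 ALLOC][1-3 FREE][4-7 ALLOC][8-17 FREE]
Op 5: c = malloc(5) -> c = 8; heap: [0-0 ALLOC][1-3 FREE][4-7 ALLOC][8-12 ALLOC][13-17 FREE]
Op 6: free(a) -> (freed a); heap: [0-3 FREE][4-7 ALLOC][8-12 ALLOC][13-17 FREE]
Op 7: d = malloc(3) -> d = 0; heap: [0-2 ALLOC][3-3 FREE][4-7 ALLOC][8-12 ALLOC][13-17 FREE]
Op 8: free(b) -> (freed b); heap: [0-2 ALLOC][3-7 FREE][8-12 ALLOC][13-17 FREE]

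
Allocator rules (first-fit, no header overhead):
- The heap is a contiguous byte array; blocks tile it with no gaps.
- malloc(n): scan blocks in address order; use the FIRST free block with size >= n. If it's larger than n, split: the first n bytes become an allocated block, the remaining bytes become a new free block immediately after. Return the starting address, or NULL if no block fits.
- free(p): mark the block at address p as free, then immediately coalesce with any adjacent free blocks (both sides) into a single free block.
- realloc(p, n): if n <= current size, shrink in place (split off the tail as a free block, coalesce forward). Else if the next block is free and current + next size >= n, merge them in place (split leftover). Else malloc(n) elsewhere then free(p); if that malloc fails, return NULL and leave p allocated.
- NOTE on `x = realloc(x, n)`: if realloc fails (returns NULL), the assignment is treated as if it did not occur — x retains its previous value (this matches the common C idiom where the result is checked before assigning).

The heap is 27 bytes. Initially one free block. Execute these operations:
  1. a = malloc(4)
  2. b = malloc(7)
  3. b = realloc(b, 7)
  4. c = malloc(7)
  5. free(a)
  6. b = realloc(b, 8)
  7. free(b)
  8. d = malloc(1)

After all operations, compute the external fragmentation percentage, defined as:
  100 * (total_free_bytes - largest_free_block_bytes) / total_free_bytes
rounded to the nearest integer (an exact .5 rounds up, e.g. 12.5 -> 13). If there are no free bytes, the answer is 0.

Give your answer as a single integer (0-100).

Op 1: a = malloc(4) -> a = 0; heap: [0-3 ALLOC][4-26 FREE]
Op 2: b = malloc(7) -> b = 4; heap: [0-3 ALLOC][4-10 ALLOC][11-26 FREE]
Op 3: b = realloc(b, 7) -> b = 4; heap: [0-3 ALLOC][4-10 ALLOC][11-26 FREE]
Op 4: c = malloc(7) -> c = 11; heap: [0-3 ALLOC][4-10 ALLOC][11-17 ALLOC][18-26 FREE]
Op 5: free(a) -> (freed a); heap: [0-3 FREE][4-10 ALLOC][11-17 ALLOC][18-26 FREE]
Op 6: b = realloc(b, 8) -> b = 18; heap: [0-10 FREE][11-17 ALLOC][18-25 ALLOC][26-26 FREE]
Op 7: free(b) -> (freed b); heap: [0-10 FREE][11-17 ALLOC][18-26 FREE]
Op 8: d = malloc(1) -> d = 0; heap: [0-0 ALLOC][1-10 FREE][11-17 ALLOC][18-26 FREE]
Free blocks: [10 9] total_free=19 largest=10 -> 100*(19-10)/19 = 900/19 ≈ 47.368 -> rounds to 47

Answer: 47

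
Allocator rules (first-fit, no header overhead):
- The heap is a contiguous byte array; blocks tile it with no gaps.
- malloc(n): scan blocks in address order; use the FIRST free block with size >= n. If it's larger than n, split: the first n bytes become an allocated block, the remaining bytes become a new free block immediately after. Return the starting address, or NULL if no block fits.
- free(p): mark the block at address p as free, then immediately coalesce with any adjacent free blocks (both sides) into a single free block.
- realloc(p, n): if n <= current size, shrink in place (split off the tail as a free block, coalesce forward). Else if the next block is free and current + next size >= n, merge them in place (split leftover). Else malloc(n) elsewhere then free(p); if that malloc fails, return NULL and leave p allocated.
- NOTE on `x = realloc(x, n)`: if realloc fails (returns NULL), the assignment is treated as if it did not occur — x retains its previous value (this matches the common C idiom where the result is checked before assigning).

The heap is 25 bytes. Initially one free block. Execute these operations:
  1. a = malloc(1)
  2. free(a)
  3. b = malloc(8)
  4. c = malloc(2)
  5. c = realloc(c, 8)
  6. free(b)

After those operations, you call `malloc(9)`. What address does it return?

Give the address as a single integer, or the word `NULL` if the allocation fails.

Op 1: a = malloc(1) -> a = 0; heap: [0-0 ALLOC][1-24 FREE]
Op 2: free(a) -> (freed a); heap: [0-24 FREE]
Op 3: b = malloc(8) -> b = 0; heap: [0-7 ALLOC][8-24 FREE]
Op 4: c = malloc(2) -> c = 8; heap: [0-7 ALLOC][8-9 ALLOC][10-24 FREE]
Op 5: c = realloc(c, 8) -> c = 8; heap: [0-7 ALLOC][8-15 ALLOC][16-24 FREE]
Op 6: free(b) -> (freed b); heap: [0-7 FREE][8-15 ALLOC][16-24 FREE]
malloc(9): first-fit scan over [0-7 FREE][8-15 ALLOC][16-24 FREE] -> 16

Answer: 16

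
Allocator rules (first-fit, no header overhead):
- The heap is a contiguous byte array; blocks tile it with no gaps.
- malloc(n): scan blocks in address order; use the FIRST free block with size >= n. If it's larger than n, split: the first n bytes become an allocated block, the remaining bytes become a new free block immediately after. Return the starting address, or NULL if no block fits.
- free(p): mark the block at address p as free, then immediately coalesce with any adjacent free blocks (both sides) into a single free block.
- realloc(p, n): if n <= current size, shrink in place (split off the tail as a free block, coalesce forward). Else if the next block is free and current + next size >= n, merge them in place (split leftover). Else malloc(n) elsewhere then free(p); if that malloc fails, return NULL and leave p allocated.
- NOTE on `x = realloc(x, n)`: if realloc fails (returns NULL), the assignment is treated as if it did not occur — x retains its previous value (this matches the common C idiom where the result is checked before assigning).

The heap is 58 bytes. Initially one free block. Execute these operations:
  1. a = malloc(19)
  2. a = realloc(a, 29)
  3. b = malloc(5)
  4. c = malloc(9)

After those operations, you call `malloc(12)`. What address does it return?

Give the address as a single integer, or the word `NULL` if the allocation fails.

Op 1: a = malloc(19) -> a = 0; heap: [0-18 ALLOC][19-57 FREE]
Op 2: a = realloc(a, 29) -> a = 0; heap: [0-28 ALLOC][29-57 FREE]
Op 3: b = malloc(5) -> b = 29; heap: [0-28 ALLOC][29-33 ALLOC][34-57 FREE]
Op 4: c = malloc(9) -> c = 34; heap: [0-28 ALLOC][29-33 ALLOC][34-42 ALLOC][43-57 FREE]
malloc(12): first-fit scan over [0-28 ALLOC][29-33 ALLOC][34-42 ALLOC][43-57 FREE] -> 43

Answer: 43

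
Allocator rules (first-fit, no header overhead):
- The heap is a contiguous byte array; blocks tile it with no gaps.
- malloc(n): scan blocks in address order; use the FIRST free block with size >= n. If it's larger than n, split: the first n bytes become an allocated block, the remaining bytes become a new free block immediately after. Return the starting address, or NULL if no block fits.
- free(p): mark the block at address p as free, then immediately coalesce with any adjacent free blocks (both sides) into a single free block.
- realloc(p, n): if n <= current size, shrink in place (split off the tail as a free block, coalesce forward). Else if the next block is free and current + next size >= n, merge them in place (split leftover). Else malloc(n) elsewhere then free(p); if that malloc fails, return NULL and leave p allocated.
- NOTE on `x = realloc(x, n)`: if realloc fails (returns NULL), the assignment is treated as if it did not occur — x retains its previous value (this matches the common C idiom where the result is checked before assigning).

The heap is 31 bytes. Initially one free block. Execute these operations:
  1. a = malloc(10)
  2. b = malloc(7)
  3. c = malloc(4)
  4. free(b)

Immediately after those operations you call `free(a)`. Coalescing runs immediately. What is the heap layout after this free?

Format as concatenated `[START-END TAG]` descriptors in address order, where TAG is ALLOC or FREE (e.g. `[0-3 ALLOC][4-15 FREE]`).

Op 1: a = malloc(10) -> a = 0; heap: [0-9 ALLOC][10-30 FREE]
Op 2: b = malloc(7) -> b = 10; heap: [0-9 ALLOC][10-16 ALLOC][17-30 FREE]
Op 3: c = malloc(4) -> c = 17; heap: [0-9 ALLOC][10-16 ALLOC][17-20 ALLOC][21-30 FREE]
Op 4: free(b) -> (freed b); heap: [0-9 ALLOC][10-16 FREE][17-20 ALLOC][21-30 FREE]
free(a): a = 0 -> block [0-9 ALLOC]; mark free, coalesce with adjacent free neighbors -> [0-16 FREE][17-20 ALLOC][21-30 FREE]

Answer: [0-16 FREE][17-20 ALLOC][21-30 FREE]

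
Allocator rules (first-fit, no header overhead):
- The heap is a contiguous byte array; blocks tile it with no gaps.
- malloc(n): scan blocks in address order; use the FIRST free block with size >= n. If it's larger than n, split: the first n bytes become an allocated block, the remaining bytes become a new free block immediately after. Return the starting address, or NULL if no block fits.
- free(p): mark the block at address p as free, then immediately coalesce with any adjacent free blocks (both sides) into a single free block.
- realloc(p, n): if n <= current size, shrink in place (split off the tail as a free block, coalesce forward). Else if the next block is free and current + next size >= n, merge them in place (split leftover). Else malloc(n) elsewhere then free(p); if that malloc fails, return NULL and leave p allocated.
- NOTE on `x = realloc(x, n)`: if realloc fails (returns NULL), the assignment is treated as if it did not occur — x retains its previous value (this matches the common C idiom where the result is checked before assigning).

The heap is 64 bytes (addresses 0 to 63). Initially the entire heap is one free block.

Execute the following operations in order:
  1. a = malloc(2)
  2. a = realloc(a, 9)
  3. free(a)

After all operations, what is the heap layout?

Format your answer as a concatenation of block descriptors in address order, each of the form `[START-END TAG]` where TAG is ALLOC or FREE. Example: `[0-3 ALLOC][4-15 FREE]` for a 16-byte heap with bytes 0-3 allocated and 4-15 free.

Answer: [0-63 FREE]

Derivation:
Op 1: a = malloc(2) -> a = 0; heap: [0-1 ALLOC][2-63 FREE]
Op 2: a = realloc(a, 9) -> a = 0; heap: [0-8 ALLOC][9-63 FREE]
Op 3: free(a) -> (freed a); heap: [0-63 FREE]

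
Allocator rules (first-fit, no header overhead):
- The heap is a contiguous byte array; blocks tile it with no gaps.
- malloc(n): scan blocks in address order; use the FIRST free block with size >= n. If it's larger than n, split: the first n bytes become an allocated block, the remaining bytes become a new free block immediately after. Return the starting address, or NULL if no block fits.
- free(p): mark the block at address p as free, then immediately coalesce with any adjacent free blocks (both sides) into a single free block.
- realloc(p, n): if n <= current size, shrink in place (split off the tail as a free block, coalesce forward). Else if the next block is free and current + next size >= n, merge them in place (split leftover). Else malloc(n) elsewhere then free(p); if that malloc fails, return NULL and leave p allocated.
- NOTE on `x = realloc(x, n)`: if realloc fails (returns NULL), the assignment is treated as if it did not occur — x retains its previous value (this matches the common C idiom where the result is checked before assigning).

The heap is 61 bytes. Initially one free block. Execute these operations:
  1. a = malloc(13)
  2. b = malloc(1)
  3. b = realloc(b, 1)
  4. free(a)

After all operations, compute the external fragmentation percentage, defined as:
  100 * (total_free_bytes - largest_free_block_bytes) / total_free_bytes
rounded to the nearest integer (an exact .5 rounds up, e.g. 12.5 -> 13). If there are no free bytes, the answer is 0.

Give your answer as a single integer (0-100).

Op 1: a = malloc(13) -> a = 0; heap: [0-12 ALLOC][13-60 FREE]
Op 2: b = malloc(1) -> b = 13; heap: [0-12 ALLOC][13-13 ALLOC][14-60 FREE]
Op 3: b = realloc(b, 1) -> b = 13; heap: [0-12 ALLOC][13-13 ALLOC][14-60 FREE]
Op 4: free(a) -> (freed a); heap: [0-12 FREE][13-13 ALLOC][14-60 FREE]
Free blocks: [13 47] total_free=60 largest=47 -> 100*(60-47)/60 = 1300/60 ≈ 21.667 -> rounds to 22

Answer: 22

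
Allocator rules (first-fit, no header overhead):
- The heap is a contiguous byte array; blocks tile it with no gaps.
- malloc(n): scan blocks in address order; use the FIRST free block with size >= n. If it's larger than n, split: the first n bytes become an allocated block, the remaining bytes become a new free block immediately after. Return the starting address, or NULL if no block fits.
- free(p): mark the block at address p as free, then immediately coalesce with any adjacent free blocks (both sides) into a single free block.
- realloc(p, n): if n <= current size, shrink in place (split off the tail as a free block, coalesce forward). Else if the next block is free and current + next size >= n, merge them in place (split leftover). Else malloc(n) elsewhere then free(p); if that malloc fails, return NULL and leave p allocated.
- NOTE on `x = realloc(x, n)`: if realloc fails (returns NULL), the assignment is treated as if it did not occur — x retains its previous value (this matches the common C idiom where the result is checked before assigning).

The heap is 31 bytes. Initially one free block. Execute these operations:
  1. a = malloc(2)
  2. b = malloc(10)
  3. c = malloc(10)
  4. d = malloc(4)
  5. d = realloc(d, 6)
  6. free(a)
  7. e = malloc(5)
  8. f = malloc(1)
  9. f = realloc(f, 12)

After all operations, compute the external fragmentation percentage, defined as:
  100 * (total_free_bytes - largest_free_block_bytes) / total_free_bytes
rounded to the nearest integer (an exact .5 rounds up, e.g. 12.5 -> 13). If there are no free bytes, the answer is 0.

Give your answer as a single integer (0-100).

Answer: 25

Derivation:
Op 1: a = malloc(2) -> a = 0; heap: [0-1 ALLOC][2-30 FREE]
Op 2: b = malloc(10) -> b = 2; heap: [0-1 ALLOC][2-11 ALLOC][12-30 FREE]
Op 3: c = malloc(10) -> c = 12; heap: [0-1 ALLOC][2-11 ALLOC][12-21 ALLOC][22-30 FREE]
Op 4: d = malloc(4) -> d = 22; heap: [0-1 ALLOC][2-11 ALLOC][12-21 ALLOC][22-25 ALLOC][26-30 FREE]
Op 5: d = realloc(d, 6) -> d = 22; heap: [0-1 ALLOC][2-11 ALLOC][12-21 ALLOC][22-27 ALLOC][28-30 FREE]
Op 6: free(a) -> (freed a); heap: [0-1 FREE][2-11 ALLOC][12-21 ALLOC][22-27 ALLOC][28-30 FREE]
Op 7: e = malloc(5) -> e = NULL; heap: [0-1 FREE][2-11 ALLOC][12-21 ALLOC][22-27 ALLOC][28-30 FREE]
Op 8: f = malloc(1) -> f = 0; heap: [0-0 ALLOC][1-1 FREE][2-11 ALLOC][12-21 ALLOC][22-27 ALLOC][28-30 FREE]
Op 9: f = realloc(f, 12) -> NULL (f unchanged); heap: [0-0 ALLOC][1-1 FREE][2-11 ALLOC][12-21 ALLOC][22-27 ALLOC][28-30 FREE]
Free blocks: [1 3] total_free=4 largest=3 -> 100*(4-3)/4 = 100/4 = 25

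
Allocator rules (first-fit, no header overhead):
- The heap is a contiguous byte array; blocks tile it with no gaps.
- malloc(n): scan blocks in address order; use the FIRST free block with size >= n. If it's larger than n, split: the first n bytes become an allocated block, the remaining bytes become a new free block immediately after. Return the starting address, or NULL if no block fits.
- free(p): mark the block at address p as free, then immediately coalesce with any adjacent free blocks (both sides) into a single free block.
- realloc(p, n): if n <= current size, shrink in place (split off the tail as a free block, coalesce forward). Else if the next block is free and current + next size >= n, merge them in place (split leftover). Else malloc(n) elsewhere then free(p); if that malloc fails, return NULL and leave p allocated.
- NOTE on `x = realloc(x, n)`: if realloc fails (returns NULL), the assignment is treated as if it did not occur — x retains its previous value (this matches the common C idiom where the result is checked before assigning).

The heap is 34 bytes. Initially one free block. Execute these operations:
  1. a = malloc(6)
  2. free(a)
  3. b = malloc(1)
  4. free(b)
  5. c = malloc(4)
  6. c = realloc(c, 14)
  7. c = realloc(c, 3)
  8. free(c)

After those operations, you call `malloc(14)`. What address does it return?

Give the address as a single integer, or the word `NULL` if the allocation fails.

Answer: 0

Derivation:
Op 1: a = malloc(6) -> a = 0; heap: [0-5 ALLOC][6-33 FREE]
Op 2: free(a) -> (freed a); heap: [0-33 FREE]
Op 3: b = malloc(1) -> b = 0; heap: [0-0 ALLOC][1-33 FREE]
Op 4: free(b) -> (freed b); heap: [0-33 FREE]
Op 5: c = malloc(4) -> c = 0; heap: [0-3 ALLOC][4-33 FREE]
Op 6: c = realloc(c, 14) -> c = 0; heap: [0-13 ALLOC][14-33 FREE]
Op 7: c = realloc(c, 3) -> c = 0; heap: [0-2 ALLOC][3-33 FREE]
Op 8: free(c) -> (freed c); heap: [0-33 FREE]
malloc(14): first-fit scan over [0-33 FREE] -> 0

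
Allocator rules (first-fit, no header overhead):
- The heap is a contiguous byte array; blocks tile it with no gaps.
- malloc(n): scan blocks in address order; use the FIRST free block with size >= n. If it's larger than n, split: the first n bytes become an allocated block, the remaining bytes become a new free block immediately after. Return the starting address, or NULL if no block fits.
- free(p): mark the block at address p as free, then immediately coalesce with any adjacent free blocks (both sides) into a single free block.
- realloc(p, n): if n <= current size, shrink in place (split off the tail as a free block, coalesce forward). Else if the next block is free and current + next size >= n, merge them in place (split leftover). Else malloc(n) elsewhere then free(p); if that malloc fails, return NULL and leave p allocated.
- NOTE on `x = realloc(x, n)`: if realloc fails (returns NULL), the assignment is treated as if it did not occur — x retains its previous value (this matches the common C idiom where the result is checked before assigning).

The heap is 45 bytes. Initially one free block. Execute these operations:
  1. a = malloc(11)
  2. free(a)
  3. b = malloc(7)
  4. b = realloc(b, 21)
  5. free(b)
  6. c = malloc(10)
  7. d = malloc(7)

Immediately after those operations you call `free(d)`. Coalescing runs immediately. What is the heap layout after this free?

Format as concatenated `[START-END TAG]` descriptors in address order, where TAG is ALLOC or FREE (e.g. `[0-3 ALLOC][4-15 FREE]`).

Answer: [0-9 ALLOC][10-44 FREE]

Derivation:
Op 1: a = malloc(11) -> a = 0; heap: [0-10 ALLOC][11-44 FREE]
Op 2: free(a) -> (freed a); heap: [0-44 FREE]
Op 3: b = malloc(7) -> b = 0; heap: [0-6 ALLOC][7-44 FREE]
Op 4: b = realloc(b, 21) -> b = 0; heap: [0-20 ALLOC][21-44 FREE]
Op 5: free(b) -> (freed b); heap: [0-44 FREE]
Op 6: c = malloc(10) -> c = 0; heap: [0-9 ALLOC][10-44 FREE]
Op 7: d = malloc(7) -> d = 10; heap: [0-9 ALLOC][10-16 ALLOC][17-44 FREE]
free(d): d = 10 -> block [10-16 ALLOC]; mark free, coalesce with adjacent free neighbors -> [0-9 ALLOC][10-44 FREE]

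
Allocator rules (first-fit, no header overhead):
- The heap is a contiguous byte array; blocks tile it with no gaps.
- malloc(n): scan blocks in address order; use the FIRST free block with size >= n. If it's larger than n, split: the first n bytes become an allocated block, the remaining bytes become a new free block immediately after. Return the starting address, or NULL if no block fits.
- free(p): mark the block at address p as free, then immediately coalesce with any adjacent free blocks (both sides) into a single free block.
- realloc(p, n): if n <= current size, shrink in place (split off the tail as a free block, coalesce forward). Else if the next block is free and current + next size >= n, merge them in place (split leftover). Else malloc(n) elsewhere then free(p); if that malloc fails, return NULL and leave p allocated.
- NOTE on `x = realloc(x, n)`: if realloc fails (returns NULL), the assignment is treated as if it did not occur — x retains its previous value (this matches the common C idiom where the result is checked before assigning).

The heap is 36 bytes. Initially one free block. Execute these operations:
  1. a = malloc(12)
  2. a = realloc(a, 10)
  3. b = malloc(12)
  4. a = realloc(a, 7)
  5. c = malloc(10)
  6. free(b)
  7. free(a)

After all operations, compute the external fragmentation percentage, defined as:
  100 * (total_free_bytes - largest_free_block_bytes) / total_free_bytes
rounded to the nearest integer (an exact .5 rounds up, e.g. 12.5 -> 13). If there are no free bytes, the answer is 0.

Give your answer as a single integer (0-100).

Op 1: a = malloc(12) -> a = 0; heap: [0-11 ALLOC][12-35 FREE]
Op 2: a = realloc(a, 10) -> a = 0; heap: [0-9 ALLOC][10-35 FREE]
Op 3: b = malloc(12) -> b = 10; heap: [0-9 ALLOC][10-21 ALLOC][22-35 FREE]
Op 4: a = realloc(a, 7) -> a = 0; heap: [0-6 ALLOC][7-9 FREE][10-21 ALLOC][22-35 FREE]
Op 5: c = malloc(10) -> c = 22; heap: [0-6 ALLOC][7-9 FREE][10-21 ALLOC][22-31 ALLOC][32-35 FREE]
Op 6: free(b) -> (freed b); heap: [0-6 ALLOC][7-21 FREE][22-31 ALLOC][32-35 FREE]
Op 7: free(a) -> (freed a); heap: [0-21 FREE][22-31 ALLOC][32-35 FREE]
Free blocks: [22 4] total_free=26 largest=22 -> 100*(26-22)/26 = 400/26 ≈ 15.385 -> rounds to 15

Answer: 15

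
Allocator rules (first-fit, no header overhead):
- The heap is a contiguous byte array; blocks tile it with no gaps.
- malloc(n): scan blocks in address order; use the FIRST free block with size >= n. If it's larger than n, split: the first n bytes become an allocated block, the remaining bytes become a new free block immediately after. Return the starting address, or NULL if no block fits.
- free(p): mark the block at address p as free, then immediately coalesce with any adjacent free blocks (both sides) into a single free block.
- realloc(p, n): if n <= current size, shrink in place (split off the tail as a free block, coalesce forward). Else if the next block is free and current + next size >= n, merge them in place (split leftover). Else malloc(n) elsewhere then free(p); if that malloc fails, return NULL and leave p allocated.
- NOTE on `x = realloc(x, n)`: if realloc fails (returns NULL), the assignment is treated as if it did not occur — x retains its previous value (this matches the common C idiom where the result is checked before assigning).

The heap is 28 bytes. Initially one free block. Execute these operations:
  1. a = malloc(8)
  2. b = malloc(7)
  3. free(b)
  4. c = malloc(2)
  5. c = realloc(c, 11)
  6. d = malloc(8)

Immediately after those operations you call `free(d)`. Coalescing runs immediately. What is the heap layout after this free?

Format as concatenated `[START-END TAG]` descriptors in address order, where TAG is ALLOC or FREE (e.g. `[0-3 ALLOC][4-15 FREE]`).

Op 1: a = malloc(8) -> a = 0; heap: [0-7 ALLOC][8-27 FREE]
Op 2: b = malloc(7) -> b = 8; heap: [0-7 ALLOC][8-14 ALLOC][15-27 FREE]
Op 3: free(b) -> (freed b); heap: [0-7 ALLOC][8-27 FREE]
Op 4: c = malloc(2) -> c = 8; heap: [0-7 ALLOC][8-9 ALLOC][10-27 FREE]
Op 5: c = realloc(c, 11) -> c = 8; heap: [0-7 ALLOC][8-18 ALLOC][19-27 FREE]
Op 6: d = malloc(8) -> d = 19; heap: [0-7 ALLOC][8-18 ALLOC][19-26 ALLOC][27-27 FREE]
free(d): d = 19 -> block [19-26 ALLOC]; mark free, coalesce with adjacent free neighbors -> [0-7 ALLOC][8-18 ALLOC][19-27 FREE]

Answer: [0-7 ALLOC][8-18 ALLOC][19-27 FREE]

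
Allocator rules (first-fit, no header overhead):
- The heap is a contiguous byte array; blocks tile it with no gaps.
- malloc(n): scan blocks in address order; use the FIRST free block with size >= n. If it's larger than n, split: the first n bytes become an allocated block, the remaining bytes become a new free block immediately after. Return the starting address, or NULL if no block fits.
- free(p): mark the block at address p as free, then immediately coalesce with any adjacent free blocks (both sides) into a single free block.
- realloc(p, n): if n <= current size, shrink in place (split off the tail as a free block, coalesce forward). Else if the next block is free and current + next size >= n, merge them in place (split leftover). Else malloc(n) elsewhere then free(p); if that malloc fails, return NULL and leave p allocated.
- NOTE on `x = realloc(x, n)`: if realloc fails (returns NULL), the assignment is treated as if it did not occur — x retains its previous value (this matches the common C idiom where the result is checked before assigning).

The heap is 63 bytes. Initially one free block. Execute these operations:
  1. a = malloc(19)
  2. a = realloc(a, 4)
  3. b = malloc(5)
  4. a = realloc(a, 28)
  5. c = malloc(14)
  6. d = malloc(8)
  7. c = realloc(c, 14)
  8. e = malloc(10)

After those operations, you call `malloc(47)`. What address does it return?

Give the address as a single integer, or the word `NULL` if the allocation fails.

Op 1: a = malloc(19) -> a = 0; heap: [0-18 ALLOC][19-62 FREE]
Op 2: a = realloc(a, 4) -> a = 0; heap: [0-3 ALLOC][4-62 FREE]
Op 3: b = malloc(5) -> b = 4; heap: [0-3 ALLOC][4-8 ALLOC][9-62 FREE]
Op 4: a = realloc(a, 28) -> a = 9; heap: [0-3 FREE][4-8 ALLOC][9-36 ALLOC][37-62 FREE]
Op 5: c = malloc(14) -> c = 37; heap: [0-3 FREE][4-8 ALLOC][9-36 ALLOC][37-50 ALLOC][51-62 FREE]
Op 6: d = malloc(8) -> d = 51; heap: [0-3 FREE][4-8 ALLOC][9-36 ALLOC][37-50 ALLOC][51-58 ALLOC][59-62 FREE]
Op 7: c = realloc(c, 14) -> c = 37; heap: [0-3 FREE][4-8 ALLOC][9-36 ALLOC][37-50 ALLOC][51-58 ALLOC][59-62 FREE]
Op 8: e = malloc(10) -> e = NULL; heap: [0-3 FREE][4-8 ALLOC][9-36 ALLOC][37-50 ALLOC][51-58 ALLOC][59-62 FREE]
malloc(47): first-fit scan over [0-3 FREE][4-8 ALLOC][9-36 ALLOC][37-50 ALLOC][51-58 ALLOC][59-62 FREE] -> NULL

Answer: NULL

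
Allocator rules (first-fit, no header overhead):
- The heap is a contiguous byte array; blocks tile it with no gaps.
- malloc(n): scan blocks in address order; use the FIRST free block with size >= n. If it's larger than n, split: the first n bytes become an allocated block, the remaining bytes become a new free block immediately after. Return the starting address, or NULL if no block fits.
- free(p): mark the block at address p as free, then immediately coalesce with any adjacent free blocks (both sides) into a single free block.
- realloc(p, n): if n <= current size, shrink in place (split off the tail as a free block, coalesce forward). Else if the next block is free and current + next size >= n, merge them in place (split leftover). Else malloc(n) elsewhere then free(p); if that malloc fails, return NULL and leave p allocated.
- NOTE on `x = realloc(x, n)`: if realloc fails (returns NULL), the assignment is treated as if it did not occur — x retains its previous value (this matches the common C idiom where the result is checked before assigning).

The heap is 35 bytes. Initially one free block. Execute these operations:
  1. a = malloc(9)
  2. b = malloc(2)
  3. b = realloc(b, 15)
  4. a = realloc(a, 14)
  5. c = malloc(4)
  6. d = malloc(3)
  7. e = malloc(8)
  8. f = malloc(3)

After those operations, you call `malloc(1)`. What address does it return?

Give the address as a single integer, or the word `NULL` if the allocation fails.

Answer: 34

Derivation:
Op 1: a = malloc(9) -> a = 0; heap: [0-8 ALLOC][9-34 FREE]
Op 2: b = malloc(2) -> b = 9; heap: [0-8 ALLOC][9-10 ALLOC][11-34 FREE]
Op 3: b = realloc(b, 15) -> b = 9; heap: [0-8 ALLOC][9-23 ALLOC][24-34 FREE]
Op 4: a = realloc(a, 14) -> NULL (a unchanged); heap: [0-8 ALLOC][9-23 ALLOC][24-34 FREE]
Op 5: c = malloc(4) -> c = 24; heap: [0-8 ALLOC][9-23 ALLOC][24-27 ALLOC][28-34 FREE]
Op 6: d = malloc(3) -> d = 28; heap: [0-8 ALLOC][9-23 ALLOC][24-27 ALLOC][28-30 ALLOC][31-34 FREE]
Op 7: e = malloc(8) -> e = NULL; heap: [0-8 ALLOC][9-23 ALLOC][24-27 ALLOC][28-30 ALLOC][31-34 FREE]
Op 8: f = malloc(3) -> f = 31; heap: [0-8 ALLOC][9-23 ALLOC][24-27 ALLOC][28-30 ALLOC][31-33 ALLOC][34-34 FREE]
malloc(1): first-fit scan over [0-8 ALLOC][9-23 ALLOC][24-27 ALLOC][28-30 ALLOC][31-33 ALLOC][34-34 FREE] -> 34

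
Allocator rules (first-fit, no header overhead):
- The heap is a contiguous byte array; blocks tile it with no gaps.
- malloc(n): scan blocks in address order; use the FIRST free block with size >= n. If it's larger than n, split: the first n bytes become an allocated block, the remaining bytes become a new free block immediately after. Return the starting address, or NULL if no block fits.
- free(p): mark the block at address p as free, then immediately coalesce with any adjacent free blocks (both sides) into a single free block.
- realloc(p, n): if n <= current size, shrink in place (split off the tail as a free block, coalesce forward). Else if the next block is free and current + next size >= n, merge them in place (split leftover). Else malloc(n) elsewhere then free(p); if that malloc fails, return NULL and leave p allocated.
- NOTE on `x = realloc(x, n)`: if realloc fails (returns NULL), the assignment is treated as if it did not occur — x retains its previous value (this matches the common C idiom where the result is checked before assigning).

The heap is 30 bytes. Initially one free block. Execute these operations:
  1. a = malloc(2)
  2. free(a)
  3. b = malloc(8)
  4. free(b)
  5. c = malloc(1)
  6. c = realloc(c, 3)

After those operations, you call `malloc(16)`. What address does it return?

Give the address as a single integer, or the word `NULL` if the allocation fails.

Op 1: a = malloc(2) -> a = 0; heap: [0-1 ALLOC][2-29 FREE]
Op 2: free(a) -> (freed a); heap: [0-29 FREE]
Op 3: b = malloc(8) -> b = 0; heap: [0-7 ALLOC][8-29 FREE]
Op 4: free(b) -> (freed b); heap: [0-29 FREE]
Op 5: c = malloc(1) -> c = 0; heap: [0-0 ALLOC][1-29 FREE]
Op 6: c = realloc(c, 3) -> c = 0; heap: [0-2 ALLOC][3-29 FREE]
malloc(16): first-fit scan over [0-2 ALLOC][3-29 FREE] -> 3

Answer: 3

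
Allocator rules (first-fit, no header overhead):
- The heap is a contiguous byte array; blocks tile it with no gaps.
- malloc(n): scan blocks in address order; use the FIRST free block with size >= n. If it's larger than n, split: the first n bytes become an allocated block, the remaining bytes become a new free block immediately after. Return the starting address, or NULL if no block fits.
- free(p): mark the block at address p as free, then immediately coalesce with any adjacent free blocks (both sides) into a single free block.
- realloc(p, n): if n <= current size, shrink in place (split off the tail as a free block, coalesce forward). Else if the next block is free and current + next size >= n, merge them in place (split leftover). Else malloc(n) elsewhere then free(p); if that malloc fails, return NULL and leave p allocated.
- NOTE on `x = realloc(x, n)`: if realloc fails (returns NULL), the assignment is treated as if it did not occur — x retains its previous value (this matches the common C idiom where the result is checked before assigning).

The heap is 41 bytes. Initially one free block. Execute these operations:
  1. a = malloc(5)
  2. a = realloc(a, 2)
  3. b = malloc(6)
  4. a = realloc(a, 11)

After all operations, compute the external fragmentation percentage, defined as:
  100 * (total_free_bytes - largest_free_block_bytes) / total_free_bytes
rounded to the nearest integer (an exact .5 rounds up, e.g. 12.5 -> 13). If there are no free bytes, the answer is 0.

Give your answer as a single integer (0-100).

Op 1: a = malloc(5) -> a = 0; heap: [0-4 ALLOC][5-40 FREE]
Op 2: a = realloc(a, 2) -> a = 0; heap: [0-1 ALLOC][2-40 FREE]
Op 3: b = malloc(6) -> b = 2; heap: [0-1 ALLOC][2-7 ALLOC][8-40 FREE]
Op 4: a = realloc(a, 11) -> a = 8; heap: [0-1 FREE][2-7 ALLOC][8-18 ALLOC][19-40 FREE]
Free blocks: [2 22] total_free=24 largest=22 -> 100*(24-22)/24 = 200/24 ≈ 8.333 -> rounds to 8

Answer: 8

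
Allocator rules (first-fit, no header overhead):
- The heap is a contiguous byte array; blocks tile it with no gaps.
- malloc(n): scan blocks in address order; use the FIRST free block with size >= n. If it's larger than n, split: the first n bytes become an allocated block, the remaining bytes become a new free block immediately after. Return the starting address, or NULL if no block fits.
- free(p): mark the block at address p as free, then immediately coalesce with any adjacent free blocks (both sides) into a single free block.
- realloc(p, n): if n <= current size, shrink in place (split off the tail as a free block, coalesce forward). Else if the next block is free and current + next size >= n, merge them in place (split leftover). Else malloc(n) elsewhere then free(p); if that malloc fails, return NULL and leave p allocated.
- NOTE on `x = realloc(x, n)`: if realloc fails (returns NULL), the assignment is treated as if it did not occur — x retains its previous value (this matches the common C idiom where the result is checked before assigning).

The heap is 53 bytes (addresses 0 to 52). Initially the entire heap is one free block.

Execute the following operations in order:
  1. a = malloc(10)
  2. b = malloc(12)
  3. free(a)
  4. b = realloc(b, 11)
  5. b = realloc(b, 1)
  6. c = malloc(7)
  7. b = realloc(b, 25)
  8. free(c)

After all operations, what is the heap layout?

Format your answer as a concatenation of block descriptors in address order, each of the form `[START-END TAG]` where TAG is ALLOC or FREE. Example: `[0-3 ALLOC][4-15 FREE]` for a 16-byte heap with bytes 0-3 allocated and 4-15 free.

Answer: [0-9 FREE][10-34 ALLOC][35-52 FREE]

Derivation:
Op 1: a = malloc(10) -> a = 0; heap: [0-9 ALLOC][10-52 FREE]
Op 2: b = malloc(12) -> b = 10; heap: [0-9 ALLOC][10-21 ALLOC][22-52 FREE]
Op 3: free(a) -> (freed a); heap: [0-9 FREE][10-21 ALLOC][22-52 FREE]
Op 4: b = realloc(b, 11) -> b = 10; heap: [0-9 FREE][10-20 ALLOC][21-52 FREE]
Op 5: b = realloc(b, 1) -> b = 10; heap: [0-9 FREE][10-10 ALLOC][11-52 FREE]
Op 6: c = malloc(7) -> c = 0; heap: [0-6 ALLOC][7-9 FREE][10-10 ALLOC][11-52 FREE]
Op 7: b = realloc(b, 25) -> b = 10; heap: [0-6 ALLOC][7-9 FREE][10-34 ALLOC][35-52 FREE]
Op 8: free(c) -> (freed c); heap: [0-9 FREE][10-34 ALLOC][35-52 FREE]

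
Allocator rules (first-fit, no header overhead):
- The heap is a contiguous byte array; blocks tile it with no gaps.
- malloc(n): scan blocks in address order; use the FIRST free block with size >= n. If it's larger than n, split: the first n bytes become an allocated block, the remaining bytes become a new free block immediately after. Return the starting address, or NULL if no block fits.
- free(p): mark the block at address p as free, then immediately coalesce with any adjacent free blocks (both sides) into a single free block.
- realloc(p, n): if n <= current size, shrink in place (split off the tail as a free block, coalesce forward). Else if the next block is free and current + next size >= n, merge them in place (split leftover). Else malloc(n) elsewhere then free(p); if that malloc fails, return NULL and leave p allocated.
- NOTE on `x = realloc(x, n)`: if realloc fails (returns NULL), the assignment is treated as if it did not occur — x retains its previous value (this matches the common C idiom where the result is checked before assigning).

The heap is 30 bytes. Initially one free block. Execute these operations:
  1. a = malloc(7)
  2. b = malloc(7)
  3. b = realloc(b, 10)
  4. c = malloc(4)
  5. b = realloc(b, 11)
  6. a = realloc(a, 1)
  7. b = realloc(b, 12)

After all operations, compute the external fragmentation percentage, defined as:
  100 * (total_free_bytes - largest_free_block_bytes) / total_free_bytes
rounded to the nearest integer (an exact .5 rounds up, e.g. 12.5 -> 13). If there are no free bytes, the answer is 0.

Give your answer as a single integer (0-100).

Answer: 40

Derivation:
Op 1: a = malloc(7) -> a = 0; heap: [0-6 ALLOC][7-29 FREE]
Op 2: b = malloc(7) -> b = 7; heap: [0-6 ALLOC][7-13 ALLOC][14-29 FREE]
Op 3: b = realloc(b, 10) -> b = 7; heap: [0-6 ALLOC][7-16 ALLOC][17-29 FREE]
Op 4: c = malloc(4) -> c = 17; heap: [0-6 ALLOC][7-16 ALLOC][17-20 ALLOC][21-29 FREE]
Op 5: b = realloc(b, 11) -> NULL (b unchanged); heap: [0-6 ALLOC][7-16 ALLOC][17-20 ALLOC][21-29 FREE]
Op 6: a = realloc(a, 1) -> a = 0; heap: [0-0 ALLOC][1-6 FREE][7-16 ALLOC][17-20 ALLOC][21-29 FREE]
Op 7: b = realloc(b, 12) -> NULL (b unchanged); heap: [0-0 ALLOC][1-6 FREE][7-16 ALLOC][17-20 ALLOC][21-29 FREE]
Free blocks: [6 9] total_free=15 largest=9 -> 100*(15-9)/15 = 600/15 = 40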